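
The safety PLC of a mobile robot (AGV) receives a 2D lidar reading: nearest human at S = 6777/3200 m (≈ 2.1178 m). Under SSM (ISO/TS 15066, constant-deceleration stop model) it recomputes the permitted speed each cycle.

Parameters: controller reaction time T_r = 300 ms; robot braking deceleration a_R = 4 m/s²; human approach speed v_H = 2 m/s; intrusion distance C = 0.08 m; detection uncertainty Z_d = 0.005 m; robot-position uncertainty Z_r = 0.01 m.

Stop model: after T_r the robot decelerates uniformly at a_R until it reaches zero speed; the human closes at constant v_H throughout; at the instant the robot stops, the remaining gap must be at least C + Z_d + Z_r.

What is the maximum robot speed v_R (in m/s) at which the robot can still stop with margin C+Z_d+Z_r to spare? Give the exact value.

v_R_max = 29/20 m/s = 1.4500 m/s

quadratic (1/8)·v² + (4/5)·v + (-4553/3200) = 0
  disc = (4/5)² − 4·(1/8)·(-4553/3200) = 8649/6400 ; √disc = 93/80
  v_R = (−(4/5) + 93/80) / (2·(1/8)) = 29/20 m/s
check:
braking lasts T_s = (29/20)/4 = 0.3625 s
robot in T_r: 1.4500·0.3000 = 0.4350 m
braking distance = 1.4500²/(2·4.0000) = 0.2628 m
person approaches 2.0000·(0.3000+0.3625) = 1.3250 m
residual clearance needed = 0.0800+0.0050+0.0100 = 0.0950 m
sum ≈ 0.4350+0.2628+1.3250+0.0950 ≈ 2.1178 m = S ✓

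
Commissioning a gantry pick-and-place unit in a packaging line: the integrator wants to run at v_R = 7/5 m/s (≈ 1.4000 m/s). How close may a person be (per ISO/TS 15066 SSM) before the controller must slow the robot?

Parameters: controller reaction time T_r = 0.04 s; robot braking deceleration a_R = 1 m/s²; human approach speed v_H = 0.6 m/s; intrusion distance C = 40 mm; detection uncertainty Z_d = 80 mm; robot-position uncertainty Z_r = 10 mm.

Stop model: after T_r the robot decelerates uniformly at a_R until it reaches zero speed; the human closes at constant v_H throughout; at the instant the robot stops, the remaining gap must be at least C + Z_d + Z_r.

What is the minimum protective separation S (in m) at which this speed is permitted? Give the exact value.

braking lasts T_s = (7/5)/1 = 1.4000 s
reaction-phase robot travel = 1.4000·0.0400 = 0.0560 m
robot covers 1.4000·1.4000 − ½·1.0000·1.4000² = 0.9800 m while stopping
human closes 0.6000·1.4400 = 0.8640 m
residual clearance needed = 0.0400+0.0800+0.0100 = 0.1300 m
S_min ≈ 0.0560+0.9800+0.8640+0.1300  ⇒  S_min = 203/100 m

S_min = 203/100 m = 2.0300 m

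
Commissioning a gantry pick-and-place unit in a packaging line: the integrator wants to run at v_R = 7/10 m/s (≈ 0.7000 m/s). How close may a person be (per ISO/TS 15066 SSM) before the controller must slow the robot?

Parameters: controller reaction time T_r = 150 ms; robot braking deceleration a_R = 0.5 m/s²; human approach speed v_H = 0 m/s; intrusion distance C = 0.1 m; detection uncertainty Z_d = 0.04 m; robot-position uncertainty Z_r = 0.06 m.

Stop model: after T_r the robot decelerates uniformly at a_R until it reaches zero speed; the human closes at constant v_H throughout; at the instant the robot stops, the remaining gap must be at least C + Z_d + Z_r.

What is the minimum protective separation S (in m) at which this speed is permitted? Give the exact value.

T_s = v_R/a_R = (7/10)/(1/2) = 1.4000 s
reaction-phase robot travel = 0.7000·0.1500 = 0.1050 m
robot under decel: 0.7000²/(2·0.5000) = 0.4900 m
human over T_r+T_s: 0.0000·(0.1500+1.4000) = 0.0000 m
residual clearance needed = 0.1000+0.0400+0.0600 = 0.2000 m
S_min ≈ 0.1050+0.4900+0.0000+0.2000  ⇒  S_min = 159/200 m

S_min = 159/200 m = 0.7950 m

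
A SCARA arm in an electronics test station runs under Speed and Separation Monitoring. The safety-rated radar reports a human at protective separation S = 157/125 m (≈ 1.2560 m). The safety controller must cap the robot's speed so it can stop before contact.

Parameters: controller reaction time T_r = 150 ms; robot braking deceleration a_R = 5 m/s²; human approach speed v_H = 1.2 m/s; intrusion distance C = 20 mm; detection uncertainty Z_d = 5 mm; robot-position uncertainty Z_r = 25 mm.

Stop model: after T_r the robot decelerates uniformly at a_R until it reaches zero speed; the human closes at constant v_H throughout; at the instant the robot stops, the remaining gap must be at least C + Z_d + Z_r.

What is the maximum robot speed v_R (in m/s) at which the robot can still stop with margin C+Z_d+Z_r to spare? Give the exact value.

v_R_max = 9/5 m/s = 1.8000 m/s

collect terms ⇒ (1/10)·v_R² + (39/100)·v_R + (-513/500) = 0
  disc = (39/100)² − 4·(1/10)·(-513/500) = 9/16 ; √disc = 3/4
  v_R = (−(39/100) + 3/4) / (2·(1/10)) = 9/5 m/s
check:
T_s = v_R/a_R = (9/5)/5 = 0.3600 s
robot in T_r: 1.8000·0.1500 = 0.2700 m
robot under decel: 1.8000²/(2·5.0000) = 0.3240 m
human closes 1.2000·0.5100 = 0.6120 m
margins: 0.0200+0.0050+0.0250 = 0.0500 m
sum ≈ 0.2700+0.3240+0.6120+0.0500 ≈ 1.2560 m = S ✓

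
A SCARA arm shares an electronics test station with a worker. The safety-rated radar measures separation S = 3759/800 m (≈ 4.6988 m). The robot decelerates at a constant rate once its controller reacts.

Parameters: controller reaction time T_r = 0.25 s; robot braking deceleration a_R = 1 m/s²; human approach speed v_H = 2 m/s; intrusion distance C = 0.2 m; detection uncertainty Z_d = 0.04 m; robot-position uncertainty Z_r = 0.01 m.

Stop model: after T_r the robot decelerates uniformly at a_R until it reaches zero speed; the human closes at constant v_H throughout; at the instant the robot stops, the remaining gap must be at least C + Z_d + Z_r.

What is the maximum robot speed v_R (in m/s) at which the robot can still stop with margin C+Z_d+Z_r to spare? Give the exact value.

v_R_max = 27/20 m/s = 1.3500 m/s

collect terms ⇒ (1/2)·v_R² + (9/4)·v_R + (-3159/800) = 0
  disc = (9/4)² − 4·(1/2)·(-3159/800) = 324/25 ; √disc = 18/5
  v_R = (−(9/4) + 18/5) / (2·(1/2)) = 27/20 m/s
check:
T_s = v_R/a_R = (27/20)/1 = 1.3500 s
robot in T_r: 1.3500·0.2500 = 0.3375 m
robot under decel: 1.3500²/(2·1.0000) = 0.9113 m
human over T_r+T_s: 2.0000·(0.2500+1.3500) = 3.2000 m
residual clearance needed = 0.2000+0.0400+0.0100 = 0.2500 m
sum ≈ 0.3375+0.9113+3.2000+0.2500 ≈ 4.6988 m = S ✓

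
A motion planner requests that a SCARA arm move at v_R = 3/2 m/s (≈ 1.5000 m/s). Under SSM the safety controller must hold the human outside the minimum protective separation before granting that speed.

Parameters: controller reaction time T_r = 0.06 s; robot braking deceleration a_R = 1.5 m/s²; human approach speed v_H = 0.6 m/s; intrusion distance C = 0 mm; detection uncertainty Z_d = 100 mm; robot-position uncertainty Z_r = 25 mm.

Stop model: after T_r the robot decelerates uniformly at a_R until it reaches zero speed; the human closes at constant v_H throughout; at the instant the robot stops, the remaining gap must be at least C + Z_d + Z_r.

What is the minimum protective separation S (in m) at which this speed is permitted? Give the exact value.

stop time T_s = (3/2)/(3/2) = 1.0000 s
robot covers v_R·T_r = 1.5000·0.0600 = 0.0900 m before braking
robot covers 1.5000·1.0000 − ½·1.5000·1.0000² = 0.7500 m while stopping
human over T_r+T_s: 0.6000·(0.0600+1.0000) = 0.6360 m
residual clearance needed = 0.0000+0.1000+0.0250 = 0.1250 m
S_min ≈ 0.0900+0.7500+0.6360+0.1250  ⇒  S_min = 1601/1000 m

S_min = 1601/1000 m = 1.6010 m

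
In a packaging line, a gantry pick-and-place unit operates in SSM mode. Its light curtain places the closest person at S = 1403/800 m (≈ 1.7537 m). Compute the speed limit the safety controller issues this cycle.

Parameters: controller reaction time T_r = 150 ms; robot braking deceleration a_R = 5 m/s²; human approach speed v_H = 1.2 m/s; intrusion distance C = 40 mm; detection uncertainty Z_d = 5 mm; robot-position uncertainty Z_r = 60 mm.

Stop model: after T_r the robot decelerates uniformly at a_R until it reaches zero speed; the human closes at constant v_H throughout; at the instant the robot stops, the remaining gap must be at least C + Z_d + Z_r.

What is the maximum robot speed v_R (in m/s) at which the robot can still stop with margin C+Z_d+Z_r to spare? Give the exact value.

v_R_max = 47/20 m/s = 2.3500 m/s

quadratic (1/10)·v² + (39/100)·v + (-47/32) = 0
  disc = (39/100)² − 4·(1/10)·(-47/32) = 1849/2500 ; √disc = 43/50
  v_R = (−(39/100) + 43/50) / (2·(1/10)) = 47/20 m/s
check:
T_s = v_R/a_R = (47/20)/5 = 0.4700 s
robot in T_r: 2.3500·0.1500 = 0.3525 m
braking distance = 2.3500²/(2·5.0000) = 0.5523 m
human closes 1.2000·0.6200 = 0.7440 m
C+Z_d+Z_r = 0.0400+0.0050+0.0600 = 0.1050 m
sum ≈ 0.3525+0.5523+0.7440+0.1050 ≈ 1.7537 m = S ✓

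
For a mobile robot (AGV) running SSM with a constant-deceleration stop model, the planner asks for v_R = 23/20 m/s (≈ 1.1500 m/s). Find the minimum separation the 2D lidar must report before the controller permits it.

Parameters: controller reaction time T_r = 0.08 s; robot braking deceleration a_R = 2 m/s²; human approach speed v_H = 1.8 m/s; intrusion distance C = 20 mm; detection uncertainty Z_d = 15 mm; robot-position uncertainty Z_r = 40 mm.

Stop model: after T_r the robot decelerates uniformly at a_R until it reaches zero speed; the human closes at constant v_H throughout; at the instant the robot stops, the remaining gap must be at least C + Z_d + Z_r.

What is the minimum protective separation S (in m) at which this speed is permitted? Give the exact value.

S_min = 13413/8000 m = 1.6766 m

T_s = v_R/a_R = (23/20)/2 = 0.5750 s
robot in T_r: 1.1500·0.0800 = 0.0920 m
robot under decel: 1.1500²/(2·2.0000) = 0.3306 m
person approaches 1.8000·(0.0800+0.5750) = 1.1790 m
C+Z_d+Z_r = 0.0200+0.0150+0.0400 = 0.0750 m
S_min ≈ 0.0920+0.3306+1.1790+0.0750  ⇒  S_min = 13413/8000 m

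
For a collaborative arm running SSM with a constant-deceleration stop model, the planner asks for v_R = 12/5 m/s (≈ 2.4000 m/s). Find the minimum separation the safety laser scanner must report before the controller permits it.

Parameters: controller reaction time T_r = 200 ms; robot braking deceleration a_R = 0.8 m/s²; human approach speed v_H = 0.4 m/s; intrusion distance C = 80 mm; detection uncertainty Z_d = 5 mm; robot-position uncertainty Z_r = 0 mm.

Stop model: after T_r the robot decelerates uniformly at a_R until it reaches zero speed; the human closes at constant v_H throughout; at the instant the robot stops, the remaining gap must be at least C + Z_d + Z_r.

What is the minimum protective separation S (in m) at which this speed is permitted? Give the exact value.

S_min = 1089/200 m = 5.4450 m

stop time T_s = (12/5)/(4/5) = 3.0000 s
robot in T_r: 2.4000·0.2000 = 0.4800 m
braking distance = 2.4000²/(2·0.8000) = 3.6000 m
person approaches 0.4000·(0.2000+3.0000) = 1.2800 m
margins: 0.0800+0.0050+0.0000 = 0.0850 m
S_min ≈ 0.4800+3.6000+1.2800+0.0850  ⇒  S_min = 1089/200 m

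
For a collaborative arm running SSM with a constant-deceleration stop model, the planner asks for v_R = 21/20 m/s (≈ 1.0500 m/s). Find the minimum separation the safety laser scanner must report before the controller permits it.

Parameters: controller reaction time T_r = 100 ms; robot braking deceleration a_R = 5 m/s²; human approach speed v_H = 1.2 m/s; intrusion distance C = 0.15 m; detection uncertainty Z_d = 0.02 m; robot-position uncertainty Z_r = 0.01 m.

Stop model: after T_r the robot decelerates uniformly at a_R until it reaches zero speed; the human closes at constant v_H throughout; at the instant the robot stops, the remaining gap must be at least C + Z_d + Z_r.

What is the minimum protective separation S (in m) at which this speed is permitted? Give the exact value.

stop time T_s = (21/20)/5 = 0.2100 s
robot covers v_R·T_r = 1.0500·0.1000 = 0.1050 m before braking
robot under decel: 1.0500²/(2·5.0000) = 0.1103 m
human over T_r+T_s: 1.2000·(0.1000+0.2100) = 0.3720 m
residual clearance needed = 0.1500+0.0200+0.0100 = 0.1800 m
S_min ≈ 0.1050+0.1103+0.3720+0.1800  ⇒  S_min = 3069/4000 m

S_min = 3069/4000 m = 0.7672 m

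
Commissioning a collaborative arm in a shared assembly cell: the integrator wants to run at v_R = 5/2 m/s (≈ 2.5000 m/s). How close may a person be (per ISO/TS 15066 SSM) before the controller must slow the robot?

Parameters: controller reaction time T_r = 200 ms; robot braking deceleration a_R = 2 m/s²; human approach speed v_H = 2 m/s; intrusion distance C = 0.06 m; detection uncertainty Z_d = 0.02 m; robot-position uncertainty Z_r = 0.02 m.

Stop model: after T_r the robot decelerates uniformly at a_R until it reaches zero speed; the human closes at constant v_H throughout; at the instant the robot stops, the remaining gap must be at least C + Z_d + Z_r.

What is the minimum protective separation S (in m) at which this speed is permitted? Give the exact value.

T_s = v_R/a_R = (5/2)/2 = 1.2500 s
robot in T_r: 2.5000·0.2000 = 0.5000 m
robot covers 2.5000·1.2500 − ½·2.0000·1.2500² = 1.5625 m while stopping
human closes 2.0000·1.4500 = 2.9000 m
C+Z_d+Z_r = 0.0600+0.0200+0.0200 = 0.1000 m
S_min ≈ 0.5000+1.5625+2.9000+0.1000  ⇒  S_min = 81/16 m

S_min = 81/16 m = 5.0625 m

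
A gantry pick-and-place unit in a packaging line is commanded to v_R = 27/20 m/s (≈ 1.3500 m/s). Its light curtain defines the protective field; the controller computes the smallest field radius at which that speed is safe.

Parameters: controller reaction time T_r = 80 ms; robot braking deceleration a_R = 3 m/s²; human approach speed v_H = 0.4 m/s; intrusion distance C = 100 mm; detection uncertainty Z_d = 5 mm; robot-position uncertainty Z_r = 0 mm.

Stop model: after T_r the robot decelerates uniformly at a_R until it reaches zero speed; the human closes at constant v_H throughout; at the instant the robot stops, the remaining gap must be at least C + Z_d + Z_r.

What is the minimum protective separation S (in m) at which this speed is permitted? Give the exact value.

S_min = 583/800 m = 0.7288 m

braking lasts T_s = (27/20)/3 = 0.4500 s
robot in T_r: 1.3500·0.0800 = 0.1080 m
robot covers 1.3500·0.4500 − ½·3.0000·0.4500² = 0.3038 m while stopping
person approaches 0.4000·(0.0800+0.4500) = 0.2120 m
C+Z_d+Z_r = 0.1000+0.0050+0.0000 = 0.1050 m
S_min ≈ 0.1080+0.3038+0.2120+0.1050  ⇒  S_min = 583/800 m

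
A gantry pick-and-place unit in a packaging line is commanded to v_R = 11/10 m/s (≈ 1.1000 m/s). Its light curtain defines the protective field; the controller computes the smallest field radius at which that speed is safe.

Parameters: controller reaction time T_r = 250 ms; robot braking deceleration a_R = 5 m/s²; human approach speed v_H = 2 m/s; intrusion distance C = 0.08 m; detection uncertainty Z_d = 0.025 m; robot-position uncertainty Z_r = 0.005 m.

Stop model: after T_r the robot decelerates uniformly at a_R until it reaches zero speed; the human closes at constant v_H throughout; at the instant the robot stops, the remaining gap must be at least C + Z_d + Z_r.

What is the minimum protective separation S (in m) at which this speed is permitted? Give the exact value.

S_min = 723/500 m = 1.4460 m

stop time T_s = (11/10)/5 = 0.2200 s
robot covers v_R·T_r = 1.1000·0.2500 = 0.2750 m before braking
robot covers 1.1000·0.2200 − ½·5.0000·0.2200² = 0.1210 m while stopping
human closes 2.0000·0.4700 = 0.9400 m
C+Z_d+Z_r = 0.0800+0.0250+0.0050 = 0.1100 m
S_min ≈ 0.2750+0.1210+0.9400+0.1100  ⇒  S_min = 723/500 m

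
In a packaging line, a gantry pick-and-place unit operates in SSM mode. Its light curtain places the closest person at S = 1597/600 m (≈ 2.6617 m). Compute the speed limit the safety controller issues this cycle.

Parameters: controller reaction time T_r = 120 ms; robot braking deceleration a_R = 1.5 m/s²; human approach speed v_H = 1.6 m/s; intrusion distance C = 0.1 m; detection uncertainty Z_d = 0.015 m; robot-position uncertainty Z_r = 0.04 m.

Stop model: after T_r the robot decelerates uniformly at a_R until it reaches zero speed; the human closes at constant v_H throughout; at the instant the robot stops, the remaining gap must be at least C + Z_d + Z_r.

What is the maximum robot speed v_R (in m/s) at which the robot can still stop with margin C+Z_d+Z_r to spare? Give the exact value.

v_R_max = 7/5 m/s = 1.4000 m/s

at the boundary: (1/3)·v² + (89/75)·v + (-868/375) = 0
  disc = (89/75)² − 4·(1/3)·(-868/375) = 2809/625 ; √disc = 53/25
  v_R = (−(89/75) + 53/25) / (2·(1/3)) = 7/5 m/s
check:
stop time T_s = (7/5)/(3/2) = 0.9333 s
robot covers v_R·T_r = 1.4000·0.1200 = 0.1680 m before braking
braking distance = 1.4000²/(2·1.5000) = 0.6533 m
person approaches 1.6000·(0.1200+0.9333) = 1.6853 m
margins: 0.1000+0.0150+0.0400 = 0.1550 m
sum ≈ 0.1680+0.6533+1.6853+0.1550 ≈ 2.6617 m = S ✓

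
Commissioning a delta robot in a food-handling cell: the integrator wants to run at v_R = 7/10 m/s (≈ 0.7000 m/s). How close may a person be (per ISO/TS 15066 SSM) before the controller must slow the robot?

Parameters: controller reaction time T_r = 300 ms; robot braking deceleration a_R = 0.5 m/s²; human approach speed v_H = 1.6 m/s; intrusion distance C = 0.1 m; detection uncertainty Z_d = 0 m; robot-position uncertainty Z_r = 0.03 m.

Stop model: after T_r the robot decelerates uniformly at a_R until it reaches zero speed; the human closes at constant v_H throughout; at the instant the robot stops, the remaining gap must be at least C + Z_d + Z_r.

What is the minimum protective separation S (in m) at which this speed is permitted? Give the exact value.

T_s = v_R/a_R = (7/10)/(1/2) = 1.4000 s
robot in T_r: 0.7000·0.3000 = 0.2100 m
robot covers 0.7000·1.4000 − ½·0.5000·1.4000² = 0.4900 m while stopping
person approaches 1.6000·(0.3000+1.4000) = 2.7200 m
C+Z_d+Z_r = 0.1000+0.0000+0.0300 = 0.1300 m
S_min ≈ 0.2100+0.4900+2.7200+0.1300  ⇒  S_min = 71/20 m

S_min = 71/20 m = 3.5500 m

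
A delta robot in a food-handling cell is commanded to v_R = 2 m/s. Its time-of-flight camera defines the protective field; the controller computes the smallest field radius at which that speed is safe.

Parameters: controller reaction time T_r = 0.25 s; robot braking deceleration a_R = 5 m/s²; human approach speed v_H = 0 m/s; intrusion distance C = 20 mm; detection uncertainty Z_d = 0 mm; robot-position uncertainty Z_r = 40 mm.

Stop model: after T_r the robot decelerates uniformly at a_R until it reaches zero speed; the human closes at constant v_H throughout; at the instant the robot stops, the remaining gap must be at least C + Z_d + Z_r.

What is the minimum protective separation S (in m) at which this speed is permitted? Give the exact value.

S_min = 24/25 m = 0.9600 m

braking lasts T_s = 2/5 = 0.4000 s
reaction-phase robot travel = 2.0000·0.2500 = 0.5000 m
robot covers 2.0000·0.4000 − ½·5.0000·0.4000² = 0.4000 m while stopping
human over T_r+T_s: 0.0000·(0.2500+0.4000) = 0.0000 m
residual clearance needed = 0.0200+0.0000+0.0400 = 0.0600 m
S_min ≈ 0.5000+0.4000+0.0000+0.0600  ⇒  S_min = 24/25 m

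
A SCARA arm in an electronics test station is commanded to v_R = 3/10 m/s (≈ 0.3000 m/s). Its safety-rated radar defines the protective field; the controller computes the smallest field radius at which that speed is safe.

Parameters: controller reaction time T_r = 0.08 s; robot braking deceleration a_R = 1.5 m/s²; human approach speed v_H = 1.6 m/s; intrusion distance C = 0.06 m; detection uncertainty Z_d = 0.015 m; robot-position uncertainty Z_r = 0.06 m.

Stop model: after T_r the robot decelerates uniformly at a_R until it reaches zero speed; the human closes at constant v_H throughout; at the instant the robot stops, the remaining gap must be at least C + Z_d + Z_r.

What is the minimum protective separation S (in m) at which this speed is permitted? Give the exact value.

S_min = 637/1000 m = 0.6370 m

T_s = v_R/a_R = (3/10)/(3/2) = 0.2000 s
robot in T_r: 0.3000·0.0800 = 0.0240 m
robot under decel: 0.3000²/(2·1.5000) = 0.0300 m
human closes 1.6000·0.2800 = 0.4480 m
margins: 0.0600+0.0150+0.0600 = 0.1350 m
S_min ≈ 0.0240+0.0300+0.4480+0.1350  ⇒  S_min = 637/1000 m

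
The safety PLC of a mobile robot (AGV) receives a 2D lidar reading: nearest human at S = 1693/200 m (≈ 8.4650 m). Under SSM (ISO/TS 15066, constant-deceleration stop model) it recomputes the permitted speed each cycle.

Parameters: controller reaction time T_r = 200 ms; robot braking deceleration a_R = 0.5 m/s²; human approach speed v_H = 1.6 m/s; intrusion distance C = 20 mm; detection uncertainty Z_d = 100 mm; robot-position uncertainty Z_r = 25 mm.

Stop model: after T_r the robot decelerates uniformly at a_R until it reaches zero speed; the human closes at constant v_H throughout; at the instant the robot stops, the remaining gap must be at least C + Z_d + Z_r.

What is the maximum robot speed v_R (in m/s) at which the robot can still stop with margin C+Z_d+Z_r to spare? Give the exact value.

v_R_max = 8/5 m/s = 1.6000 m/s

at the boundary: (1)·v² + (17/5)·v + (-8) = 0
  disc = (17/5)² − 4·(1)·(-8) = 1089/25 ; √disc = 33/5
  v_R = (−(17/5) + 33/5) / (2·(1)) = 8/5 m/s
check:
stop time T_s = (8/5)/(1/2) = 3.2000 s
robot covers v_R·T_r = 1.6000·0.2000 = 0.3200 m before braking
braking distance = 1.6000²/(2·0.5000) = 2.5600 m
person approaches 1.6000·(0.2000+3.2000) = 5.4400 m
margins: 0.0200+0.1000+0.0250 = 0.1450 m
sum ≈ 0.3200+2.5600+5.4400+0.1450 ≈ 8.4650 m = S ✓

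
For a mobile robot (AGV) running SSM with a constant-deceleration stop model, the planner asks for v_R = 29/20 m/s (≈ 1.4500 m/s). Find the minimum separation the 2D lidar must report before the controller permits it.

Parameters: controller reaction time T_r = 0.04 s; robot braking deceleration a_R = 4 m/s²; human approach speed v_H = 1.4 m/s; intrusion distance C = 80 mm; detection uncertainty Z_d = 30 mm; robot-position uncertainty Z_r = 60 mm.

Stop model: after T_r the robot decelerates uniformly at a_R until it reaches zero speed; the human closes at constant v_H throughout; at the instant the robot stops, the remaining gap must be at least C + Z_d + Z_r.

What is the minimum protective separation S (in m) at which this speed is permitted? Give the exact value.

S_min = 16869/16000 m = 1.0543 m

stop time T_s = (29/20)/4 = 0.3625 s
robot in T_r: 1.4500·0.0400 = 0.0580 m
braking distance = 1.4500²/(2·4.0000) = 0.2628 m
human closes 1.4000·0.4025 = 0.5635 m
residual clearance needed = 0.0800+0.0300+0.0600 = 0.1700 m
S_min ≈ 0.0580+0.2628+0.5635+0.1700  ⇒  S_min = 16869/16000 m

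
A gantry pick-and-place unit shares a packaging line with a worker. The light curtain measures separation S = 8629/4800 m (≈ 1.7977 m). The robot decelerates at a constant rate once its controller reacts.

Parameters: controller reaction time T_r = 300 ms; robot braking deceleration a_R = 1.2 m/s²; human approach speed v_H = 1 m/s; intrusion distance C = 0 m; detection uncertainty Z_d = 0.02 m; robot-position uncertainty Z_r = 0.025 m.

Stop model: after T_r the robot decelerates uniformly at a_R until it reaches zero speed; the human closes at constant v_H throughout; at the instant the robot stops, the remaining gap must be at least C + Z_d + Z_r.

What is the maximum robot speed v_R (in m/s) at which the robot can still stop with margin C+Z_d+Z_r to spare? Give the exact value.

at the boundary: (5/12)·v² + (17/15)·v + (-6973/4800) = 0
  disc = (17/15)² − 4·(5/12)·(-6973/4800) = 5929/1600 ; √disc = 77/40
  v_R = (−(17/15) + 77/40) / (2·(5/12)) = 19/20 m/s
check:
T_s = v_R/a_R = (19/20)/(6/5) = 0.7917 s
robot covers v_R·T_r = 0.9500·0.3000 = 0.2850 m before braking
braking distance = 0.9500²/(2·1.2000) = 0.3760 m
human closes 1.0000·1.0917 = 1.0917 m
residual clearance needed = 0.0000+0.0200+0.0250 = 0.0450 m
sum ≈ 0.2850+0.3760+1.0917+0.0450 ≈ 1.7977 m = S ✓

v_R_max = 19/20 m/s = 0.9500 m/s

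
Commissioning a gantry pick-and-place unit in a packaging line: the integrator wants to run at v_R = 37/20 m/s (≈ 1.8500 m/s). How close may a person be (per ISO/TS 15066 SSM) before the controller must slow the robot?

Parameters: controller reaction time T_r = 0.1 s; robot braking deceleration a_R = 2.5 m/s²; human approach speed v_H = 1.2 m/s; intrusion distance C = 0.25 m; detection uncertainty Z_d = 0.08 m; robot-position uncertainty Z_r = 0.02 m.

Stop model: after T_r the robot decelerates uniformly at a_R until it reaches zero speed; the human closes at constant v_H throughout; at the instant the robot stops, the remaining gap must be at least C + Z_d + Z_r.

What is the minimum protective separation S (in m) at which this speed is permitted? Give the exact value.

S_min = 891/400 m = 2.2275 m

braking lasts T_s = (37/20)/(5/2) = 0.7400 s
reaction-phase robot travel = 1.8500·0.1000 = 0.1850 m
robot under decel: 1.8500²/(2·2.5000) = 0.6845 m
person approaches 1.2000·(0.1000+0.7400) = 1.0080 m
C+Z_d+Z_r = 0.2500+0.0800+0.0200 = 0.3500 m
S_min ≈ 0.1850+0.6845+1.0080+0.3500  ⇒  S_min = 891/400 m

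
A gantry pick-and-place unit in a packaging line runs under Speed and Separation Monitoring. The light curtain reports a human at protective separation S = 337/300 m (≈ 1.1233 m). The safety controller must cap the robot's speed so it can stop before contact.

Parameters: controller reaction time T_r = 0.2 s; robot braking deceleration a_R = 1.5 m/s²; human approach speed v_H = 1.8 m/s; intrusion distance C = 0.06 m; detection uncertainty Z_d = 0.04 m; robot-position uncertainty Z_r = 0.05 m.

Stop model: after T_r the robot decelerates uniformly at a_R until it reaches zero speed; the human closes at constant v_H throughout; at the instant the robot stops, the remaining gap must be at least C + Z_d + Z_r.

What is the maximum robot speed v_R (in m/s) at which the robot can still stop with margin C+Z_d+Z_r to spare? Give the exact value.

v_R_max = 2/5 m/s = 0.4000 m/s

quadratic (1/3)·v² + (7/5)·v + (-46/75) = 0
  disc = (7/5)² − 4·(1/3)·(-46/75) = 25/9 ; √disc = 5/3
  v_R = (−(7/5) + 5/3) / (2·(1/3)) = 2/5 m/s
check:
T_s = v_R/a_R = (2/5)/(3/2) = 0.2667 s
reaction-phase robot travel = 0.4000·0.2000 = 0.0800 m
braking distance = 0.4000²/(2·1.5000) = 0.0533 m
person approaches 1.8000·(0.2000+0.2667) = 0.8400 m
C+Z_d+Z_r = 0.0600+0.0400+0.0500 = 0.1500 m
sum ≈ 0.0800+0.0533+0.8400+0.1500 ≈ 1.1233 m = S ✓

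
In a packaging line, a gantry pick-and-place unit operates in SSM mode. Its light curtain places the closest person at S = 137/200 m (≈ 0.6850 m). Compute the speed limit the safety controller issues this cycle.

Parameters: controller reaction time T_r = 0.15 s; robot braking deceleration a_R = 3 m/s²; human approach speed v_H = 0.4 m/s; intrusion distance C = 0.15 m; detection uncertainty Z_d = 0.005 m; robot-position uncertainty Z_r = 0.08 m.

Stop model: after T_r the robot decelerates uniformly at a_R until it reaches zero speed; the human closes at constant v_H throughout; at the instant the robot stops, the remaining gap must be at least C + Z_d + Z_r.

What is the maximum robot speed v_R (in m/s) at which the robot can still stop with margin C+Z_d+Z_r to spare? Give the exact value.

collect terms ⇒ (1/6)·v_R² + (17/60)·v_R + (-39/100) = 0
  disc = (17/60)² − 4·(1/6)·(-39/100) = 49/144 ; √disc = 7/12
  v_R = (−(17/60) + 7/12) / (2·(1/6)) = 9/10 m/s
check:
stop time T_s = (9/10)/3 = 0.3000 s
reaction-phase robot travel = 0.9000·0.1500 = 0.1350 m
robot covers 0.9000·0.3000 − ½·3.0000·0.3000² = 0.1350 m while stopping
human closes 0.4000·0.4500 = 0.1800 m
C+Z_d+Z_r = 0.1500+0.0050+0.0800 = 0.2350 m
sum ≈ 0.1350+0.1350+0.1800+0.2350 ≈ 0.6850 m = S ✓

v_R_max = 9/10 m/s = 0.9000 m/s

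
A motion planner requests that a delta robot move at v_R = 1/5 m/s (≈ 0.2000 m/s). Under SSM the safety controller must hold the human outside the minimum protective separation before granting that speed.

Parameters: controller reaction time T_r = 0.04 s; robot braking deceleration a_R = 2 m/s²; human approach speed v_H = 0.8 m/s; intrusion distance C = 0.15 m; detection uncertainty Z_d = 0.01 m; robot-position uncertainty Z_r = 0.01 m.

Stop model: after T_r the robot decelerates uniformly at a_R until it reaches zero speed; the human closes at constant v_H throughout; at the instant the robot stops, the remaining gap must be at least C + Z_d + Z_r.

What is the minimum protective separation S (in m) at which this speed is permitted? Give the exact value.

T_s = v_R/a_R = (1/5)/2 = 0.1000 s
robot in T_r: 0.2000·0.0400 = 0.0080 m
robot covers 0.2000·0.1000 − ½·2.0000·0.1000² = 0.0100 m while stopping
human over T_r+T_s: 0.8000·(0.0400+0.1000) = 0.1120 m
C+Z_d+Z_r = 0.1500+0.0100+0.0100 = 0.1700 m
S_min ≈ 0.0080+0.0100+0.1120+0.1700  ⇒  S_min = 3/10 m

S_min = 3/10 m = 0.3000 m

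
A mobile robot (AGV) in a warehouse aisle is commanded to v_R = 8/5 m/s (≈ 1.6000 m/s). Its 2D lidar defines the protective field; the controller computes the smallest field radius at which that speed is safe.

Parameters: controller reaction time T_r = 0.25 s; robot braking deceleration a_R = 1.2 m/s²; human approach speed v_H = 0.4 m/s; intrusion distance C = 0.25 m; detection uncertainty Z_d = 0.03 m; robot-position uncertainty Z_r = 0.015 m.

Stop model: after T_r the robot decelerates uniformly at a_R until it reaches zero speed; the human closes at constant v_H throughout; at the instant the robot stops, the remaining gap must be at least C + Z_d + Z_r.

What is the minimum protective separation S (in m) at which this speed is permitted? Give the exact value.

braking lasts T_s = (8/5)/(6/5) = 1.3333 s
robot in T_r: 1.6000·0.2500 = 0.4000 m
robot under decel: 1.6000²/(2·1.2000) = 1.0667 m
human over T_r+T_s: 0.4000·(0.2500+1.3333) = 0.6333 m
C+Z_d+Z_r = 0.2500+0.0300+0.0150 = 0.2950 m
S_min ≈ 0.4000+1.0667+0.6333+0.2950  ⇒  S_min = 479/200 m

S_min = 479/200 m = 2.3950 m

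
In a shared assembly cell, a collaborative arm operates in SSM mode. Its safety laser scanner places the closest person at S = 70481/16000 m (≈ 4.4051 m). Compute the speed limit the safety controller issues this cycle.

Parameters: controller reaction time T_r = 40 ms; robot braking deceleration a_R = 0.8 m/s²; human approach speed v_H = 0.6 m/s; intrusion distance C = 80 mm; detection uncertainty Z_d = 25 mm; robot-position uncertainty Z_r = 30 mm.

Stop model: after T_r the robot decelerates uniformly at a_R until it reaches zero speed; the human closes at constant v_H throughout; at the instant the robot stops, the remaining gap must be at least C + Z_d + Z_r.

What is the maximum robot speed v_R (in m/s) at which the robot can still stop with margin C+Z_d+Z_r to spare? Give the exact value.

v_R_max = 41/20 m/s = 2.0500 m/s

collect terms ⇒ (5/8)·v_R² + (79/100)·v_R + (-67937/16000) = 0
  disc = (79/100)² − 4·(5/8)·(-67937/16000) = 1798281/160000 ; √disc = 1341/400
  v_R = (−(79/100) + 1341/400) / (2·(5/8)) = 41/20 m/s
check:
braking lasts T_s = (41/20)/(4/5) = 2.5625 s
robot covers v_R·T_r = 2.0500·0.0400 = 0.0820 m before braking
robot covers 2.0500·2.5625 − ½·0.8000·2.5625² = 2.6266 m while stopping
human closes 0.6000·2.6025 = 1.5615 m
margins: 0.0800+0.0250+0.0300 = 0.1350 m
sum ≈ 0.0820+2.6266+1.5615+0.1350 ≈ 4.4051 m = S ✓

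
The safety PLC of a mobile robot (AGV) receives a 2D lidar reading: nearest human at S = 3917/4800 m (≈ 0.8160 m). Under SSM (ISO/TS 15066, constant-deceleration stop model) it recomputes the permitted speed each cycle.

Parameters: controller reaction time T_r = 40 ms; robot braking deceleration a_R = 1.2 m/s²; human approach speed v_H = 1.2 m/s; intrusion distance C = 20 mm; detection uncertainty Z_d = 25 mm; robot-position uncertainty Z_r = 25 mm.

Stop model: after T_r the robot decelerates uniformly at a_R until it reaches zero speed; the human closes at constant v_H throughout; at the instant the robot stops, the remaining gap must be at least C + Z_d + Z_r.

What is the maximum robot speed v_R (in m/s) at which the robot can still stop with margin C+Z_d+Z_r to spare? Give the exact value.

at the boundary: (5/12)·v² + (26/25)·v + (-16753/24000) = 0
  disc = (26/25)² − 4·(5/12)·(-16753/24000) = 808201/360000 ; √disc = 899/600
  v_R = (−(26/25) + 899/600) / (2·(5/12)) = 11/20 m/s
check:
stop time T_s = (11/20)/(6/5) = 0.4583 s
robot in T_r: 0.5500·0.0400 = 0.0220 m
robot covers 0.5500·0.4583 − ½·1.2000·0.4583² = 0.1260 m while stopping
human closes 1.2000·0.4983 = 0.5980 m
C+Z_d+Z_r = 0.0200+0.0250+0.0250 = 0.0700 m
sum ≈ 0.0220+0.1260+0.5980+0.0700 ≈ 0.8160 m = S ✓

v_R_max = 11/20 m/s = 0.5500 m/s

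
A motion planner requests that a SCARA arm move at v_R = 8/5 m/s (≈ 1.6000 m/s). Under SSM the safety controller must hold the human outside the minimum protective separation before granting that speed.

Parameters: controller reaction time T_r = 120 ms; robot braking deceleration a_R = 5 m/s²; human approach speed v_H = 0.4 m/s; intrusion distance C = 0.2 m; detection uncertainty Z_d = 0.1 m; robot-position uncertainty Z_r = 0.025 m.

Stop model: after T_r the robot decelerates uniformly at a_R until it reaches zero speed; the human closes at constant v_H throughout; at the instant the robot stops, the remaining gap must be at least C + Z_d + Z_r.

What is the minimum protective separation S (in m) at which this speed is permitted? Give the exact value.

T_s = v_R/a_R = (8/5)/5 = 0.3200 s
robot in T_r: 1.6000·0.1200 = 0.1920 m
robot covers 1.6000·0.3200 − ½·5.0000·0.3200² = 0.2560 m while stopping
person approaches 0.4000·(0.1200+0.3200) = 0.1760 m
C+Z_d+Z_r = 0.2000+0.1000+0.0250 = 0.3250 m
S_min ≈ 0.1920+0.2560+0.1760+0.3250  ⇒  S_min = 949/1000 m

S_min = 949/1000 m = 0.9490 m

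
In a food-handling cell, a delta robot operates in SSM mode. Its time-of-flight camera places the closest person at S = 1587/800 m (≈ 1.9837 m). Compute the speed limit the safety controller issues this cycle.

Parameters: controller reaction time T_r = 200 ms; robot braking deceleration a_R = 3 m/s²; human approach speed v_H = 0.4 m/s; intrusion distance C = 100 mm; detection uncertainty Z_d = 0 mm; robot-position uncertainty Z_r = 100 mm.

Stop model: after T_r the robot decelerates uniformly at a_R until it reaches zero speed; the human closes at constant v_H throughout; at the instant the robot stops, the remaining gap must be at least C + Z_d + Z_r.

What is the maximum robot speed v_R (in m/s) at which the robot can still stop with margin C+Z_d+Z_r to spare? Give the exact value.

v_R_max = 47/20 m/s = 2.3500 m/s

collect terms ⇒ (1/6)·v_R² + (1/3)·v_R + (-1363/800) = 0
  disc = (1/3)² − 4·(1/6)·(-1363/800) = 4489/3600 ; √disc = 67/60
  v_R = (−(1/3) + 67/60) / (2·(1/6)) = 47/20 m/s
check:
braking lasts T_s = (47/20)/3 = 0.7833 s
robot covers v_R·T_r = 2.3500·0.2000 = 0.4700 m before braking
robot covers 2.3500·0.7833 − ½·3.0000·0.7833² = 0.9204 m while stopping
human over T_r+T_s: 0.4000·(0.2000+0.7833) = 0.3933 m
residual clearance needed = 0.1000+0.0000+0.1000 = 0.2000 m
sum ≈ 0.4700+0.9204+0.3933+0.2000 ≈ 1.9837 m = S ✓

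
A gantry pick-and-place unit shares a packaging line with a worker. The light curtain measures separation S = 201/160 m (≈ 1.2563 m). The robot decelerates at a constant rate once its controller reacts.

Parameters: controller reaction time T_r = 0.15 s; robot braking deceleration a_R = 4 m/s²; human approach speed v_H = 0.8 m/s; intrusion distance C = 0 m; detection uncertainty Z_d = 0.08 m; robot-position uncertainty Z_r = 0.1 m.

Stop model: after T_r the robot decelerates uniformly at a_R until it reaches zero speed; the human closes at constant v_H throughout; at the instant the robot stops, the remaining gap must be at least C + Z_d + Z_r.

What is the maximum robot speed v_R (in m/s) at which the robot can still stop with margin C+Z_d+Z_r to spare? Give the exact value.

collect terms ⇒ (1/8)·v_R² + (7/20)·v_R + (-153/160) = 0
  disc = (7/20)² − 4·(1/8)·(-153/160) = 961/1600 ; √disc = 31/40
  v_R = (−(7/20) + 31/40) / (2·(1/8)) = 17/10 m/s
check:
braking lasts T_s = (17/10)/4 = 0.4250 s
robot covers v_R·T_r = 1.7000·0.1500 = 0.2550 m before braking
braking distance = 1.7000²/(2·4.0000) = 0.3613 m
human closes 0.8000·0.5750 = 0.4600 m
margins: 0.0000+0.0800+0.1000 = 0.1800 m
sum ≈ 0.2550+0.3613+0.4600+0.1800 ≈ 1.2563 m = S ✓

v_R_max = 17/10 m/s = 1.7000 m/s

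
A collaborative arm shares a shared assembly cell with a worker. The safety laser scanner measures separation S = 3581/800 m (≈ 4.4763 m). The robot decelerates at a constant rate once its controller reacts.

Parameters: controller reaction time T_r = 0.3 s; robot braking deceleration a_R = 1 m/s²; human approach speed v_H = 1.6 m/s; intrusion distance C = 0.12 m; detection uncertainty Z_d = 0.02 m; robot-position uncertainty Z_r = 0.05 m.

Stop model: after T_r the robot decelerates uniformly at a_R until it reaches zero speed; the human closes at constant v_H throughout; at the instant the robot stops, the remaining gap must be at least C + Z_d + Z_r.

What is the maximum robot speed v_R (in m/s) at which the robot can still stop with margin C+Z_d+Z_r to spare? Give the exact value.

quadratic (1/2)·v² + (19/10)·v + (-609/160) = 0
  disc = (19/10)² − 4·(1/2)·(-609/160) = 4489/400 ; √disc = 67/20
  v_R = (−(19/10) + 67/20) / (2·(1/2)) = 29/20 m/s
check:
T_s = v_R/a_R = (29/20)/1 = 1.4500 s
robot covers v_R·T_r = 1.4500·0.3000 = 0.4350 m before braking
robot covers 1.4500·1.4500 − ½·1.0000·1.4500² = 1.0513 m while stopping
human closes 1.6000·1.7500 = 2.8000 m
margins: 0.1200+0.0200+0.0500 = 0.1900 m
sum ≈ 0.4350+1.0513+2.8000+0.1900 ≈ 4.4763 m = S ✓

v_R_max = 29/20 m/s = 1.4500 m/s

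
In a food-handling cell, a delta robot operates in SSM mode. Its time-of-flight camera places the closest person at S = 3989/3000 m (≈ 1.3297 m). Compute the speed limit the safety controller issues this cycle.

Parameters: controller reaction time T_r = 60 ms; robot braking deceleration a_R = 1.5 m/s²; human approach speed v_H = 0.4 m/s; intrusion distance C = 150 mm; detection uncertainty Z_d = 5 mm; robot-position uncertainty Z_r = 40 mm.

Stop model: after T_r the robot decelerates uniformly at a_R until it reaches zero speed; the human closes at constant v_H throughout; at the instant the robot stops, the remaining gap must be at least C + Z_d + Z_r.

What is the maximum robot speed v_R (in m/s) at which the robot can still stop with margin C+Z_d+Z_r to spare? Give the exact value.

at the boundary: (1/3)·v² + (49/150)·v + (-833/750) = 0
  disc = (49/150)² − 4·(1/3)·(-833/750) = 3969/2500 ; √disc = 63/50
  v_R = (−(49/150) + 63/50) / (2·(1/3)) = 7/5 m/s
check:
stop time T_s = (7/5)/(3/2) = 0.9333 s
robot in T_r: 1.4000·0.0600 = 0.0840 m
robot under decel: 1.4000²/(2·1.5000) = 0.6533 m
human over T_r+T_s: 0.4000·(0.0600+0.9333) = 0.3973 m
residual clearance needed = 0.1500+0.0050+0.0400 = 0.1950 m
sum ≈ 0.0840+0.6533+0.3973+0.1950 ≈ 1.3297 m = S ✓

v_R_max = 7/5 m/s = 1.4000 m/s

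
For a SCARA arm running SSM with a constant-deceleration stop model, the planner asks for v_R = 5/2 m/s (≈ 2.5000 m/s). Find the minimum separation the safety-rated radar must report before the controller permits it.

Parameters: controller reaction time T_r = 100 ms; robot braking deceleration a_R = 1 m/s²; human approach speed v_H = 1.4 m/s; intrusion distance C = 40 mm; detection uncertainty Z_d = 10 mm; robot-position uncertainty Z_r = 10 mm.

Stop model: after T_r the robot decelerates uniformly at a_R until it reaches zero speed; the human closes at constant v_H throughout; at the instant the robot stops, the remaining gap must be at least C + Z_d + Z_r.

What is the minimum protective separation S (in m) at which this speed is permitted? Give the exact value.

S_min = 283/40 m = 7.0750 m

T_s = v_R/a_R = (5/2)/1 = 2.5000 s
robot in T_r: 2.5000·0.1000 = 0.2500 m
robot covers 2.5000·2.5000 − ½·1.0000·2.5000² = 3.1250 m while stopping
person approaches 1.4000·(0.1000+2.5000) = 3.6400 m
C+Z_d+Z_r = 0.0400+0.0100+0.0100 = 0.0600 m
S_min ≈ 0.2500+3.1250+3.6400+0.0600  ⇒  S_min = 283/40 m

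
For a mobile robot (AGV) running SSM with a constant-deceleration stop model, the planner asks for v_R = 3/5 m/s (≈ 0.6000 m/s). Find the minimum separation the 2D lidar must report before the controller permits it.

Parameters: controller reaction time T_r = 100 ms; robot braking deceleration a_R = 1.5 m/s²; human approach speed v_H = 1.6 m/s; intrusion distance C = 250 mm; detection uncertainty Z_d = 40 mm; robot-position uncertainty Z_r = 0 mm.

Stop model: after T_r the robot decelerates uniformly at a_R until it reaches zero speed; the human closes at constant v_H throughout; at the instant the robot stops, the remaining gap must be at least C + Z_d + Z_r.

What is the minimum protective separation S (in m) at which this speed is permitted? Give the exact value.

stop time T_s = (3/5)/(3/2) = 0.4000 s
robot covers v_R·T_r = 0.6000·0.1000 = 0.0600 m before braking
robot under decel: 0.6000²/(2·1.5000) = 0.1200 m
human closes 1.6000·0.5000 = 0.8000 m
C+Z_d+Z_r = 0.2500+0.0400+0.0000 = 0.2900 m
S_min ≈ 0.0600+0.1200+0.8000+0.2900  ⇒  S_min = 127/100 m

S_min = 127/100 m = 1.2700 m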